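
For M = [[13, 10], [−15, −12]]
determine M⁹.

[[60073, 40390], [−60585, −40902]]

tr M = 1 and det M = −6, so the characteristic polynomial is λ² − (1)λ + (−6) with roots 3 and −2.
Eigenvectors give P = [[−1, −2], [1, 3]] with P⁻¹ = [[−3, −2], [1, 1]], and M = P·diag(3, −2)·P⁻¹.
Then M⁹ = P·diag(19683, −512)·P⁻¹ = [[−19683, 1024], [19683, −1536]] · [[−3, −2], [1, 1]] = [[60073, 40390], [−60585, −40902]].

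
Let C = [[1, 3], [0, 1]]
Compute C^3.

[[1, 9], [0, 1]]

C = I + N where N = [[0, 3], [0, 0]] is strictly upper-triangular, so N^2 = 0.
(I + N)^3 = I + 3·N = [[1, 9], [0, 1]].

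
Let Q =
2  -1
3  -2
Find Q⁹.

[[2, -1], [3, -2]]

Q² = I (check: tr Q = 0 and det Q = -1), so Q⁹ = Q since 9 is odd.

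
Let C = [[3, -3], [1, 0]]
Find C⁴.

[[9, -27], [9, -18]]

C² = [[6, -9], [3, -3]]
C³ = [[9, -18], [6, -9]]
C⁴ = [[9, -27], [9, -18]]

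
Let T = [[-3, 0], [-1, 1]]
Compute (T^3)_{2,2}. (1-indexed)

T^2 = [[9, 0], [2, 1]]
T^3 = [[-27, 0], [-7, 1]]

1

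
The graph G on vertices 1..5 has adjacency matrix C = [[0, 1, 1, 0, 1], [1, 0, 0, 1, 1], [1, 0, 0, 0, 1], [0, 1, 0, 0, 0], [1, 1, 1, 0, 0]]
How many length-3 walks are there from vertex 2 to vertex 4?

3

The number of length-3 walks from vertex 2 to vertex 4 is entry (2,4) of C³, where C is the adjacency matrix.
C² = [[3, 1, 1, 1, 2], [1, 3, 2, 0, 1], [1, 2, 2, 0, 1], [1, 0, 0, 1, 1], [2, 1, 1, 1, 3]]
C³ = [[4, 6, 5, 1, 5], [6, 2, 2, 3, 6], [5, 2, 2, 2, 5], [1, 3, 2, 0, 1], [5, 6, 5, 1, 4]]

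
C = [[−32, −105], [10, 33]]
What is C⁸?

[[−37574, −132405], [12610, 44391]]

tr C = 1 and det C = −6, so the characteristic polynomial is λ² − (1)λ + (−6) with roots 3 and −2.
Eigenvectors give P = [[3, −7], [−1, 2]] with P⁻¹ = [[−2, −7], [−1, −3]], and C = P·diag(3, −2)·P⁻¹.
Then C⁸ = P·diag(6561, 256)·P⁻¹ = [[19683, −1792], [−6561, 512]] · [[−2, −7], [−1, −3]] = [[−37574, −132405], [12610, 44391]].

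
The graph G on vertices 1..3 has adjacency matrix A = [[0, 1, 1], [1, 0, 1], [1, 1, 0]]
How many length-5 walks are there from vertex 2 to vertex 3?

11

The number of length-5 walks from vertex 2 to vertex 3 is entry (2,3) of A⁵, where A is the adjacency matrix.
A² = [[2, 1, 1], [1, 2, 1], [1, 1, 2]]
A³ = [[2, 3, 3], [3, 2, 3], [3, 3, 2]]
A⁴ = [[6, 5, 5], [5, 6, 5], [5, 5, 6]]
A⁵ = [[10, 11, 11], [11, 10, 11], [11, 11, 10]]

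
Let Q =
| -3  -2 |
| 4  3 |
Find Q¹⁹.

[[-3, -2], [4, 3]]

Q² = I (check: tr Q = 0 and det Q = -1), so Q¹⁹ = Q since 19 is odd.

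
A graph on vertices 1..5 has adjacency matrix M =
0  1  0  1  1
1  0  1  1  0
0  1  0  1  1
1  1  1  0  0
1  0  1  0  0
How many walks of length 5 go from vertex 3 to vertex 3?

26

The number of length-5 walks from vertex 3 to vertex 3 is entry (3,3) of M⁵, where M is the adjacency matrix.
M² = [[3, 1, 3, 1, 0], [1, 3, 1, 2, 2], [3, 1, 3, 1, 0], [1, 2, 1, 3, 2], [0, 2, 0, 2, 2]]
M³ = [[2, 7, 2, 7, 6], [7, 4, 7, 5, 2], [2, 7, 2, 7, 6], [7, 5, 7, 4, 2], [6, 2, 6, 2, 0]]
M⁴ = [[20, 11, 20, 11, 4], [11, 19, 11, 18, 14], [20, 11, 20, 11, 4], [11, 18, 11, 19, 14], [4, 14, 4, 14, 12]]
M⁵ = [[26, 51, 26, 51, 40], [51, 40, 51, 41, 22], [26, 51, 26, 51, 40], [51, 41, 51, 40, 22], [40, 22, 40, 22, 8]]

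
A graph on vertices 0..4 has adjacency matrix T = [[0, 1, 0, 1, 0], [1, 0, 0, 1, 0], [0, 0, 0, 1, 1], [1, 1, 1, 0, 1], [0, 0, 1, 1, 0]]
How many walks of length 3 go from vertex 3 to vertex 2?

5

The number of length-3 walks from vertex 3 to vertex 2 is entry (3,2) of T³, where T is the adjacency matrix.
T² = [[2, 1, 1, 1, 1], [1, 2, 1, 1, 1], [1, 1, 2, 1, 1], [1, 1, 1, 4, 1], [1, 1, 1, 1, 2]]
T³ = [[2, 3, 2, 5, 2], [3, 2, 2, 5, 2], [2, 2, 2, 5, 3], [5, 5, 5, 4, 5], [2, 2, 3, 5, 2]]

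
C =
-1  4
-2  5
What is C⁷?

[[-2185, 4372], [-2186, 4373]]

tr C = 4 and det C = 3, so the characteristic polynomial is λ² − (4)λ + (3) with roots 3 and 1.
Eigenvectors give P = [[1, 2], [1, 1]] with P⁻¹ = [[-1, 2], [1, -1]], and C = P·diag(3, 1)·P⁻¹.
Then C⁷ = P·diag(2187, 1)·P⁻¹ = [[2187, 2], [2187, 1]] · [[-1, 2], [1, -1]] = [[-2185, 4372], [-2186, 4373]].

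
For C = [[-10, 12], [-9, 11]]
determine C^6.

tr C = 1 and det C = -2, so the characteristic polynomial is λ² − (1)λ + (-2) with roots -1 and 2.
Eigenvectors give P = [[-4, -1], [-3, -1]] with P⁻¹ = [[-1, 1], [3, -4]], and C = P·diag(-1, 2)·P⁻¹.
Then C^6 = P·diag(1, 64)·P⁻¹ = [[-4, -64], [-3, -64]] · [[-1, 1], [3, -4]] = [[-188, 252], [-189, 253]].

[[-188, 252], [-189, 253]]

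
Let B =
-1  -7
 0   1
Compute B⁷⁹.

[[-1, -7], [0, 1]]

B² = I (check: tr B = 0 and det B = -1), so B⁷⁹ = B since 79 is odd.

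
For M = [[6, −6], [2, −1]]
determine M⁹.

tr M = 5 and det M = 6, so the characteristic polynomial is λ² − (5)λ + (6) with roots 3 and 2.
Eigenvectors give P = [[2, −3], [1, −2]] with P⁻¹ = [[2, −3], [1, −2]], and M = P·diag(3, 2)·P⁻¹.
Then M⁹ = P·diag(19683, 512)·P⁻¹ = [[39366, −1536], [19683, −1024]] · [[2, −3], [1, −2]] = [[77196, −115026], [38342, −57001]].

[[77196, −115026], [38342, −57001]]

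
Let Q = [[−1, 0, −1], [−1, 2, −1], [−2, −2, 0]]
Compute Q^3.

Q^2 = [[3, 2, 1], [1, 6, −1], [4, −4, 4]]
Q^3 = [[−7, 2, −5], [−5, 14, −7], [−8, −16, 0]]

[[−7, 2, −5], [−5, 14, −7], [−8, −16, 0]]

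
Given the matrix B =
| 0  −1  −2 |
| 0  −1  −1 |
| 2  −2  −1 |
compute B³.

[[6, −7, 0], [4, −5, −1], [−2, 2, 3]]

B² = [[−4, 5, 3], [−2, 3, 2], [−2, 2, −1]]
B³ = [[6, −7, 0], [4, −5, −1], [−2, 2, 3]]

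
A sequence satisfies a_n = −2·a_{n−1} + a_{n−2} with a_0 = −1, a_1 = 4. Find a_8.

With companion matrix C = [[−2, 1], [1, 0]], [a_n, a_{n−1}]ᵀ = C·[a_{n−1}, a_{n−2}]ᵀ, so [a_8, a_7]ᵀ = C^7·[a_1, a_0]ᵀ.
C^7 = [[−408, 169], [169, −70]], giving [a_8, a_7]ᵀ = [[−1801], [746]].

−1801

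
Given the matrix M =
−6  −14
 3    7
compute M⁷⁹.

M² = M (a projection; rank 1, trace 1), so M⁷⁹ = M.

[[−6, −14], [3, 7]]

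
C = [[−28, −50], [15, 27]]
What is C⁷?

tr C = −1 and det C = −6, so the characteristic polynomial is λ² − (−1)λ + (−6) with roots −3 and 2.
Eigenvectors give P = [[−2, 5], [1, −3]] with P⁻¹ = [[−3, −5], [−1, −2]], and C = P·diag(−3, 2)·P⁻¹.
Then C⁷ = P·diag(−2187, 128)·P⁻¹ = [[4374, 640], [−2187, −384]] · [[−3, −5], [−1, −2]] = [[−13762, −23150], [6945, 11703]].

[[−13762, −23150], [6945, 11703]]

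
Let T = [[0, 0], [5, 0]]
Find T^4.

[[0, 0], [0, 0]]

T is strictly triangular, hence nilpotent: T^2 = 0, so T^4 = 0.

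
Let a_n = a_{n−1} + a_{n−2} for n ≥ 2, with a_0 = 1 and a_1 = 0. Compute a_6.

With companion matrix T = [[1, 1], [1, 0]], [a_n, a_{n−1}]ᵀ = T·[a_{n−1}, a_{n−2}]ᵀ, so [a_6, a_5]ᵀ = T⁵·[a_1, a_0]ᵀ.
T⁵ = [[8, 5], [5, 3]], giving [a_6, a_5]ᵀ = [[5], [3]].

5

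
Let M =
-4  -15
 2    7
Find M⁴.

[[-74, -225], [30, 91]]

tr M = 3 and det M = 2, so the characteristic polynomial is λ² − (3)λ + (2) with roots 2 and 1.
Eigenvectors give P = [[-5, -3], [2, 1]] with P⁻¹ = [[1, 3], [-2, -5]], and M = P·diag(2, 1)·P⁻¹.
Then M⁴ = P·diag(16, 1)·P⁻¹ = [[-80, -3], [32, 1]] · [[1, 3], [-2, -5]] = [[-74, -225], [30, 91]].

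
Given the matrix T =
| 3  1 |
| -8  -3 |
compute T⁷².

[[1, 0], [0, 1]]

T² = I (check: tr T = 0 and det T = -1), so T⁷² = I since 72 is even.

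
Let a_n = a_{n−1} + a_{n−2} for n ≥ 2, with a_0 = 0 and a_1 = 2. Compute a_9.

With companion matrix T = [[1, 1], [1, 0]], [a_n, a_{n−1}]ᵀ = T·[a_{n−1}, a_{n−2}]ᵀ, so [a_9, a_8]ᵀ = T^8·[a_1, a_0]ᵀ.
T^8 = [[34, 21], [21, 13]], giving [a_9, a_8]ᵀ = [[68], [42]].

68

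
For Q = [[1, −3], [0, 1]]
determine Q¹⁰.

Q = I + N where N = [[0, −3], [0, 0]] is strictly upper-triangular, so N² = 0.
(I + N)¹⁰ = I + 10·N = [[1, −30], [0, 1]].

[[1, −30], [0, 1]]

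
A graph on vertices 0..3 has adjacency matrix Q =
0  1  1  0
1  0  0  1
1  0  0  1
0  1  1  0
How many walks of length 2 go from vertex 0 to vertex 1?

The number of length-2 walks from vertex 0 to vertex 1 is entry (0,1) of Q², where Q is the adjacency matrix.
Q² = [[2, 0, 0, 2], [0, 2, 2, 0], [0, 2, 2, 0], [2, 0, 0, 2]]

0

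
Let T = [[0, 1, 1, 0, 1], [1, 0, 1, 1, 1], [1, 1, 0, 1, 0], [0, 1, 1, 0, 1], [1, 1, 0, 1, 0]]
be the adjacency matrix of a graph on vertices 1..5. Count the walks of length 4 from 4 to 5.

The number of length-4 walks from vertex 4 to vertex 5 is entry (4,5) of T⁴, where T is the adjacency matrix.
T² = [[3, 2, 1, 3, 1], [2, 4, 2, 2, 2], [1, 2, 3, 1, 3], [3, 2, 1, 3, 1], [1, 2, 3, 1, 3]]
T³ = [[4, 8, 8, 4, 8], [8, 8, 8, 8, 8], [8, 8, 4, 8, 4], [4, 8, 8, 4, 8], [8, 8, 4, 8, 4]]
T⁴ = [[24, 24, 16, 24, 16], [24, 32, 24, 24, 24], [16, 24, 24, 16, 24], [24, 24, 16, 24, 16], [16, 24, 24, 16, 24]]

16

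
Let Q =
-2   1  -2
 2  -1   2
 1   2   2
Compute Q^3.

Q^2 = [[4, -7, 2], [-4, 7, -2], [4, 3, 6]]
Q^3 = [[-20, 15, -18], [20, -15, 18], [4, 13, 10]]

[[-20, 15, -18], [20, -15, 18], [4, 13, 10]]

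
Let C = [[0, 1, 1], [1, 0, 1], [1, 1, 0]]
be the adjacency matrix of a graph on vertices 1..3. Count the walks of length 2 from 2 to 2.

2

The number of length-2 walks from vertex 2 to vertex 2 is entry (2,2) of C^2, where C is the adjacency matrix.
C^2 = [[2, 1, 1], [1, 2, 1], [1, 1, 2]]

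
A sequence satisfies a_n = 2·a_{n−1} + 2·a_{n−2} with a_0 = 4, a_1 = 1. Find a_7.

1288

With companion matrix M = [[2, 2], [1, 0]], [a_n, a_{n−1}]ᵀ = M·[a_{n−1}, a_{n−2}]ᵀ, so [a_7, a_6]ᵀ = M⁶·[a_1, a_0]ᵀ.
M⁶ = [[328, 240], [120, 88]], giving [a_7, a_6]ᵀ = [[1288], [472]].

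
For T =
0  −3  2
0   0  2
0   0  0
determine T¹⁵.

T is strictly triangular, hence nilpotent: T³ = 0, so T¹⁵ = 0.

[[0, 0, 0], [0, 0, 0], [0, 0, 0]]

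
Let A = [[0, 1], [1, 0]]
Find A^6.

[[1, 0], [0, 1]]

A² = I (check: tr A = 0 and det A = −1), so A^6 = I since 6 is even.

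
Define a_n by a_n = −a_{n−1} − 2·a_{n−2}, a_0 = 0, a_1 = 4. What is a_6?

With companion matrix C = [[−1, −2], [1, 0]], [a_n, a_{n−1}]ᵀ = C·[a_{n−1}, a_{n−2}]ᵀ, so [a_6, a_5]ᵀ = C^5·[a_1, a_0]ᵀ.
C^5 = [[−5, 2], [−1, −6]], giving [a_6, a_5]ᵀ = [[−20], [−4]].

−20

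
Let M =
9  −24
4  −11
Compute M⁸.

tr M = −2 and det M = −3, so the characteristic polynomial is λ² − (−2)λ + (−3) with roots 1 and −3.
Eigenvectors give P = [[3, 2], [1, 1]] with P⁻¹ = [[1, −2], [−1, 3]], and M = P·diag(1, −3)·P⁻¹.
Then M⁸ = P·diag(1, 6561)·P⁻¹ = [[3, 13122], [1, 6561]] · [[1, −2], [−1, 3]] = [[−13119, 39360], [−6560, 19681]].

[[−13119, 39360], [−6560, 19681]]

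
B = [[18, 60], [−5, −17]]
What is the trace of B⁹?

19171

tr B = 1 and det B = −6, so the characteristic polynomial is λ² − (1)λ + (−6) with roots 3 and −2.
Eigenvectors give P = [[4, −3], [−1, 1]] with P⁻¹ = [[1, 3], [1, 4]], and B = P·diag(3, −2)·P⁻¹.
Then B⁹ = P·diag(19683, −512)·P⁻¹ = [[78732, 1536], [−19683, −512]] · [[1, 3], [1, 4]] = [[80268, 242340], [−20195, −61097]].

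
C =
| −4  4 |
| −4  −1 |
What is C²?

[[0, −20], [20, −15]]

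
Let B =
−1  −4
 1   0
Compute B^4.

[[5, −28], [7, 12]]

B^2 = [[−3, 4], [−1, −4]]
B^3 = [[7, 12], [−3, 4]]
B^4 = [[5, −28], [7, 12]]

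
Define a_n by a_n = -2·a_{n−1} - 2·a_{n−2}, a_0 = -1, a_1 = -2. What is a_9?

-32

With companion matrix Q = [[-2, -2], [1, 0]], [a_n, a_{n−1}]ᵀ = Q·[a_{n−1}, a_{n−2}]ᵀ, so [a_9, a_8]ᵀ = Q⁸·[a_1, a_0]ᵀ.
Q⁸ = [[16, 0], [0, 16]], giving [a_9, a_8]ᵀ = [[-32], [-16]].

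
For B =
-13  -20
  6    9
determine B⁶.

tr B = -4 and det B = 3, so the characteristic polynomial is λ² − (-4)λ + (3) with roots -1 and -3.
Eigenvectors give P = [[-5, 2], [3, -1]] with P⁻¹ = [[1, 2], [3, 5]], and B = P·diag(-1, -3)·P⁻¹.
Then B⁶ = P·diag(1, 729)·P⁻¹ = [[-5, 1458], [3, -729]] · [[1, 2], [3, 5]] = [[4369, 7280], [-2184, -3639]].

[[4369, 7280], [-2184, -3639]]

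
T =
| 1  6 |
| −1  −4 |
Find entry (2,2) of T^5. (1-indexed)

−94

tr T = −3 and det T = 2, so the characteristic polynomial is λ² − (−3)λ + (2) with roots −1 and −2.
Eigenvectors give P = [[3, −2], [−1, 1]] with P⁻¹ = [[1, 2], [1, 3]], and T = P·diag(−1, −2)·P⁻¹.
Then T^5 = P·diag(−1, −32)·P⁻¹ = [[−3, 64], [1, −32]] · [[1, 2], [1, 3]] = [[61, 186], [−31, −94]].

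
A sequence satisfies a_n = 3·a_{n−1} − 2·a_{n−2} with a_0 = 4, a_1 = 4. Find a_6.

With companion matrix A = [[3, −2], [1, 0]], [a_n, a_{n−1}]ᵀ = A·[a_{n−1}, a_{n−2}]ᵀ, so [a_6, a_5]ᵀ = A^5·[a_1, a_0]ᵀ.
A^5 = [[63, −62], [31, −30]], giving [a_6, a_5]ᵀ = [[4], [4]].

4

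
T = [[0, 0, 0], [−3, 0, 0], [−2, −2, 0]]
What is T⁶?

T is strictly triangular, hence nilpotent: T³ = 0, so T⁶ = 0.

[[0, 0, 0], [0, 0, 0], [0, 0, 0]]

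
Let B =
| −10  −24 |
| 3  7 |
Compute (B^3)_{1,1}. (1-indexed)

−64

tr B = −3 and det B = 2, so the characteristic polynomial is λ² − (−3)λ + (2) with roots −2 and −1.
Eigenvectors give P = [[−3, −8], [1, 3]] with P⁻¹ = [[−3, −8], [1, 3]], and B = P·diag(−2, −1)·P⁻¹.
Then B^3 = P·diag(−8, −1)·P⁻¹ = [[24, 8], [−8, −3]] · [[−3, −8], [1, 3]] = [[−64, −168], [21, 55]].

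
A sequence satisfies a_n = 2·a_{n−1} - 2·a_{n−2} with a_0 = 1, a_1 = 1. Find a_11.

With companion matrix Q = [[2, -2], [1, 0]], [a_n, a_{n−1}]ᵀ = Q·[a_{n−1}, a_{n−2}]ᵀ, so [a_11, a_10]ᵀ = Q¹⁰·[a_1, a_0]ᵀ.
Q¹⁰ = [[32, -64], [32, -32]], giving [a_11, a_10]ᵀ = [[-32], [0]].

-32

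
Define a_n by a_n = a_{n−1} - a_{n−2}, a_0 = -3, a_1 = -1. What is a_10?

With companion matrix C = [[1, -1], [1, 0]], [a_n, a_{n−1}]ᵀ = C·[a_{n−1}, a_{n−2}]ᵀ, so [a_10, a_9]ᵀ = C⁹·[a_1, a_0]ᵀ.
C⁹ = [[-1, 0], [0, -1]], giving [a_10, a_9]ᵀ = [[1], [3]].

1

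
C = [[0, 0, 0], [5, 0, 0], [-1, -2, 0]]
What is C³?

[[0, 0, 0], [0, 0, 0], [0, 0, 0]]

C is strictly triangular, hence nilpotent: C³ = 0, so C³ = 0.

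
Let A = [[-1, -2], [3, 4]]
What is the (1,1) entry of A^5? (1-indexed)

tr A = 3 and det A = 2, so the characteristic polynomial is λ² − (3)λ + (2) with roots 2 and 1.
Eigenvectors give P = [[-2, -1], [3, 1]] with P⁻¹ = [[1, 1], [-3, -2]], and A = P·diag(2, 1)·P⁻¹.
Then A^5 = P·diag(32, 1)·P⁻¹ = [[-64, -1], [96, 1]] · [[1, 1], [-3, -2]] = [[-61, -62], [93, 94]].

-61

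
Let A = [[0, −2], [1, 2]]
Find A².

[[−2, −4], [2, 2]]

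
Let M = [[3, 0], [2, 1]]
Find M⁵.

tr M = 4 and det M = 3, so the characteristic polynomial is λ² − (4)λ + (3) with roots 3 and 1.
Eigenvectors give P = [[1, 0], [1, −1]] with P⁻¹ = [[1, 0], [1, −1]], and M = P·diag(3, 1)·P⁻¹.
Then M⁵ = P·diag(243, 1)·P⁻¹ = [[243, 0], [243, −1]] · [[1, 0], [1, −1]] = [[243, 0], [242, 1]].

[[243, 0], [242, 1]]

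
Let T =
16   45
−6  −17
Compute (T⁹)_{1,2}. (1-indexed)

7695

tr T = −1 and det T = −2, so the characteristic polynomial is λ² − (−1)λ + (−2) with roots 1 and −2.
Eigenvectors give P = [[−3, 5], [1, −2]] with P⁻¹ = [[−2, −5], [−1, −3]], and T = P·diag(1, −2)·P⁻¹.
Then T⁹ = P·diag(1, −512)·P⁻¹ = [[−3, −2560], [1, 1024]] · [[−2, −5], [−1, −3]] = [[2566, 7695], [−1026, −3077]].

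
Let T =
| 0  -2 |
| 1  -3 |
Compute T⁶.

[[-62, 126], [-63, 127]]

tr T = -3 and det T = 2, so the characteristic polynomial is λ² − (-3)λ + (2) with roots -2 and -1.
Eigenvectors give P = [[1, 2], [1, 1]] with P⁻¹ = [[-1, 2], [1, -1]], and T = P·diag(-2, -1)·P⁻¹.
Then T⁶ = P·diag(64, 1)·P⁻¹ = [[64, 2], [64, 1]] · [[-1, 2], [1, -1]] = [[-62, 126], [-63, 127]].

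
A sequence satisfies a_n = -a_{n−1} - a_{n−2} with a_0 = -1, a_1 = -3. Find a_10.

-3

With companion matrix T = [[-1, -1], [1, 0]], [a_n, a_{n−1}]ᵀ = T·[a_{n−1}, a_{n−2}]ᵀ, so [a_10, a_9]ᵀ = T^9·[a_1, a_0]ᵀ.
T^9 = [[1, 0], [0, 1]], giving [a_10, a_9]ᵀ = [[-3], [-1]].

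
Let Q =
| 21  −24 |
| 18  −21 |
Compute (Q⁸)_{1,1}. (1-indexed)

6561

tr Q = 0 and det Q = −9, so the characteristic polynomial is λ² − (0)λ + (−9) with roots 3 and −3.
Eigenvectors give P = [[4, 1], [3, 1]] with P⁻¹ = [[1, −1], [−3, 4]], and Q = P·diag(3, −3)·P⁻¹.
Then Q⁸ = P·diag(6561, 6561)·P⁻¹ = [[26244, 6561], [19683, 6561]] · [[1, −1], [−3, 4]] = [[6561, 0], [0, 6561]].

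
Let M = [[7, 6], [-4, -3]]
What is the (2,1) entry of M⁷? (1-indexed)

-4372

tr M = 4 and det M = 3, so the characteristic polynomial is λ² − (4)λ + (3) with roots 3 and 1.
Eigenvectors give P = [[3, -1], [-2, 1]] with P⁻¹ = [[1, 1], [2, 3]], and M = P·diag(3, 1)·P⁻¹.
Then M⁷ = P·diag(2187, 1)·P⁻¹ = [[6561, -1], [-4374, 1]] · [[1, 1], [2, 3]] = [[6559, 6558], [-4372, -4371]].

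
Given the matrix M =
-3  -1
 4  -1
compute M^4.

M^2 = [[5, 4], [-16, -3]]
M^3 = [[1, -9], [36, 19]]
M^4 = [[-39, 8], [-32, -55]]

[[-39, 8], [-32, -55]]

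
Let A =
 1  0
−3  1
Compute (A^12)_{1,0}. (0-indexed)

A = I + N where N = [[0, 0], [−3, 0]] is strictly lower-triangular, so N^2 = 0.
(I + N)^12 = I + 12·N = [[1, 0], [−36, 1]].

−36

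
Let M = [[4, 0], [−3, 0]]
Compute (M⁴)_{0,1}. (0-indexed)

0

M² = [[16, 0], [−12, 0]]
M³ = [[64, 0], [−48, 0]]
M⁴ = [[256, 0], [−192, 0]]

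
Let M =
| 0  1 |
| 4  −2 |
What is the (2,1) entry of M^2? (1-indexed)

−8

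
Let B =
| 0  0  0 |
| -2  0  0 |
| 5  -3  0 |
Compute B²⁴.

[[0, 0, 0], [0, 0, 0], [0, 0, 0]]

B is strictly triangular, hence nilpotent: B³ = 0, so B²⁴ = 0.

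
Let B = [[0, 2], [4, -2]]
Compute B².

[[8, -4], [-8, 12]]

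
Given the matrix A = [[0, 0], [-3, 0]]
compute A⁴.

A is strictly triangular, hence nilpotent: A² = 0, so A⁴ = 0.

[[0, 0], [0, 0]]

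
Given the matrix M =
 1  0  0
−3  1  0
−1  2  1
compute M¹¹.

[[1, 0, 0], [−33, 1, 0], [−341, 22, 1]]

M = I + N where N = [[0, 0, 0], [−3, 0, 0], [−1, 2, 0]] is strictly lower-triangular, so N³ = 0.
(I + N)¹¹ = I + 11·N + 55·N² = [[1, 0, 0], [−33, 1, 0], [−341, 22, 1]].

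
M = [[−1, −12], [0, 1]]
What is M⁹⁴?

[[1, 0], [0, 1]]

M² = I (check: tr M = 0 and det M = −1), so M⁹⁴ = I since 94 is even.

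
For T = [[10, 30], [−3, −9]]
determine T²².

[[10, 30], [−3, −9]]

T² = T (a projection; rank 1, trace 1), so T²² = T.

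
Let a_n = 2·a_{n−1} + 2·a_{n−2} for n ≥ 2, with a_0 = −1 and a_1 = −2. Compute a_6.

−328

With companion matrix T = [[2, 2], [1, 0]], [a_n, a_{n−1}]ᵀ = T·[a_{n−1}, a_{n−2}]ᵀ, so [a_6, a_5]ᵀ = T⁵·[a_1, a_0]ᵀ.
T⁵ = [[120, 88], [44, 32]], giving [a_6, a_5]ᵀ = [[−328], [−120]].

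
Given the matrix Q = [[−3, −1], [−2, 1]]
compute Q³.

[[−37, −9], [−18, −1]]

Q² = [[11, 2], [4, 3]]
Q³ = [[−37, −9], [−18, −1]]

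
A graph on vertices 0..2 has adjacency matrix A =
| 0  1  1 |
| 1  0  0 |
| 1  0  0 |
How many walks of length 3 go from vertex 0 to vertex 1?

2

The number of length-3 walks from vertex 0 to vertex 1 is entry (0,1) of A³, where A is the adjacency matrix.
A² = [[2, 0, 0], [0, 1, 1], [0, 1, 1]]
A³ = [[0, 2, 2], [2, 0, 0], [2, 0, 0]]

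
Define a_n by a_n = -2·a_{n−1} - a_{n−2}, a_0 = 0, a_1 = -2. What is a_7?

With companion matrix Q = [[-2, -1], [1, 0]], [a_n, a_{n−1}]ᵀ = Q·[a_{n−1}, a_{n−2}]ᵀ, so [a_7, a_6]ᵀ = Q⁶·[a_1, a_0]ᵀ.
Q⁶ = [[7, 6], [-6, -5]], giving [a_7, a_6]ᵀ = [[-14], [12]].

-14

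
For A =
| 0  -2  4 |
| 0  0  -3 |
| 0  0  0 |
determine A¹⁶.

[[0, 0, 0], [0, 0, 0], [0, 0, 0]]

A is strictly triangular, hence nilpotent: A³ = 0, so A¹⁶ = 0.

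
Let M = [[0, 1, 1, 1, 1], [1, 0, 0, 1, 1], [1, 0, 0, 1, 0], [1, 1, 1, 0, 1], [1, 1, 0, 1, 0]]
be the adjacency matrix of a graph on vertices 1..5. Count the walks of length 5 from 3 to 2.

52

The number of length-5 walks from vertex 3 to vertex 2 is entry (3,2) of M⁵, where M is the adjacency matrix.
M² = [[4, 2, 1, 3, 2], [2, 3, 2, 2, 2], [1, 2, 2, 1, 2], [3, 2, 1, 4, 2], [2, 2, 2, 2, 3]]
M³ = [[8, 9, 7, 9, 9], [9, 6, 4, 9, 7], [7, 4, 2, 7, 4], [9, 9, 7, 8, 9], [9, 7, 4, 9, 6]]
M⁴ = [[34, 26, 17, 33, 26], [26, 25, 18, 26, 24], [17, 18, 14, 17, 18], [33, 26, 17, 34, 26], [26, 24, 18, 26, 25]]
M⁵ = [[102, 93, 67, 103, 93], [93, 76, 52, 93, 77], [67, 52, 34, 67, 52], [103, 93, 67, 102, 93], [93, 77, 52, 93, 76]]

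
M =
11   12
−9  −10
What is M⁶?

[[253, 252], [−189, −188]]

tr M = 1 and det M = −2, so the characteristic polynomial is λ² − (1)λ + (−2) with roots 2 and −1.
Eigenvectors give P = [[4, −1], [−3, 1]] with P⁻¹ = [[1, 1], [3, 4]], and M = P·diag(2, −1)·P⁻¹.
Then M⁶ = P·diag(64, 1)·P⁻¹ = [[256, −1], [−192, 1]] · [[1, 1], [3, 4]] = [[253, 252], [−189, −188]].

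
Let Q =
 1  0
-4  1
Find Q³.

[[1, 0], [-12, 1]]

Q = I + N where N = [[0, 0], [-4, 0]] is strictly lower-triangular, so N² = 0.
(I + N)³ = I + 3·N = [[1, 0], [-12, 1]].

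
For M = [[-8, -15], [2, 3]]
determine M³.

[[-122, -285], [38, 87]]

tr M = -5 and det M = 6, so the characteristic polynomial is λ² − (-5)λ + (6) with roots -3 and -2.
Eigenvectors give P = [[-3, -5], [1, 2]] with P⁻¹ = [[-2, -5], [1, 3]], and M = P·diag(-3, -2)·P⁻¹.
Then M³ = P·diag(-27, -8)·P⁻¹ = [[81, 40], [-27, -16]] · [[-2, -5], [1, 3]] = [[-122, -285], [38, 87]].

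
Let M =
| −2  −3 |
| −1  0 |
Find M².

[[7, 6], [2, 3]]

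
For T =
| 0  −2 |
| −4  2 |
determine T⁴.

T² = [[8, −4], [−8, 12]]
T³ = [[16, −24], [−48, 40]]
T⁴ = [[96, −80], [−160, 176]]

[[96, −80], [−160, 176]]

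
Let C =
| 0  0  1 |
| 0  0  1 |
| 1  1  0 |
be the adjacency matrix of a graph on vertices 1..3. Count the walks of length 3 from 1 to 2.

0

The number of length-3 walks from vertex 1 to vertex 2 is entry (1,2) of C³, where C is the adjacency matrix.
C² = [[1, 1, 0], [1, 1, 0], [0, 0, 2]]
C³ = [[0, 0, 2], [0, 0, 2], [2, 2, 0]]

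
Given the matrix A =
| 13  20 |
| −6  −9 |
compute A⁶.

[[4369, 7280], [−2184, −3639]]

tr A = 4 and det A = 3, so the characteristic polynomial is λ² − (4)λ + (3) with roots 1 and 3.
Eigenvectors give P = [[−5, −2], [3, 1]] with P⁻¹ = [[1, 2], [−3, −5]], and A = P·diag(1, 3)·P⁻¹.
Then A⁶ = P·diag(1, 729)·P⁻¹ = [[−5, −1458], [3, 729]] · [[1, 2], [−3, −5]] = [[4369, 7280], [−2184, −3639]].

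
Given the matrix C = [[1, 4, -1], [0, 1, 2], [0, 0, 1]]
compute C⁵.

[[1, 20, 75], [0, 1, 10], [0, 0, 1]]

C = I + N where N = [[0, 4, -1], [0, 0, 2], [0, 0, 0]] is strictly upper-triangular, so N³ = 0.
(I + N)⁵ = I + 5·N + 10·N² = [[1, 20, 75], [0, 1, 10], [0, 0, 1]].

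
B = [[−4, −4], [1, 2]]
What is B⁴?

[[128, 96], [−24, −16]]

B² = [[12, 8], [−2, 0]]
B³ = [[−40, −32], [8, 8]]
B⁴ = [[128, 96], [−24, −16]]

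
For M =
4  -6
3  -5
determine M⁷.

[[130, -258], [129, -257]]

tr M = -1 and det M = -2, so the characteristic polynomial is λ² − (-1)λ + (-2) with roots -2 and 1.
Eigenvectors give P = [[1, -2], [1, -1]] with P⁻¹ = [[-1, 2], [-1, 1]], and M = P·diag(-2, 1)·P⁻¹.
Then M⁷ = P·diag(-128, 1)·P⁻¹ = [[-128, -2], [-128, -1]] · [[-1, 2], [-1, 1]] = [[130, -258], [129, -257]].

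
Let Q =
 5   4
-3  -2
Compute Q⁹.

tr Q = 3 and det Q = 2, so the characteristic polynomial is λ² − (3)λ + (2) with roots 1 and 2.
Eigenvectors give P = [[-1, 4], [1, -3]] with P⁻¹ = [[3, 4], [1, 1]], and Q = P·diag(1, 2)·P⁻¹.
Then Q⁹ = P·diag(1, 512)·P⁻¹ = [[-1, 2048], [1, -1536]] · [[3, 4], [1, 1]] = [[2045, 2044], [-1533, -1532]].

[[2045, 2044], [-1533, -1532]]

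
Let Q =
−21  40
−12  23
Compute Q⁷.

[[−10941, 21880], [−6564, 13127]]

tr Q = 2 and det Q = −3, so the characteristic polynomial is λ² − (2)λ + (−3) with roots 3 and −1.
Eigenvectors give P = [[−5, 2], [−3, 1]] with P⁻¹ = [[1, −2], [3, −5]], and Q = P·diag(3, −1)·P⁻¹.
Then Q⁷ = P·diag(2187, −1)·P⁻¹ = [[−10935, −2], [−6561, −1]] · [[1, −2], [3, −5]] = [[−10941, 21880], [−6564, 13127]].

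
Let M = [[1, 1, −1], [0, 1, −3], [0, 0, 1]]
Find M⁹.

M = I + N where N = [[0, 1, −1], [0, 0, −3], [0, 0, 0]] is strictly upper-triangular, so N³ = 0.
(I + N)⁹ = I + 9·N + 36·N² = [[1, 9, −117], [0, 1, −27], [0, 0, 1]].

[[1, 9, −117], [0, 1, −27], [0, 0, 1]]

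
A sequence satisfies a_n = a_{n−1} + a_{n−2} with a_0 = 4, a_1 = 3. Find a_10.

301

With companion matrix M = [[1, 1], [1, 0]], [a_n, a_{n−1}]ᵀ = M·[a_{n−1}, a_{n−2}]ᵀ, so [a_10, a_9]ᵀ = M⁹·[a_1, a_0]ᵀ.
M⁹ = [[55, 34], [34, 21]], giving [a_10, a_9]ᵀ = [[301], [186]].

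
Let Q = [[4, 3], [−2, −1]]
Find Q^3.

Q^2 = [[10, 9], [−6, −5]]
Q^3 = [[22, 21], [−14, −13]]

[[22, 21], [−14, −13]]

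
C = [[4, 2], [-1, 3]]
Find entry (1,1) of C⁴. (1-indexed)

C² = [[14, 14], [-7, 7]]
C³ = [[42, 70], [-35, 7]]
C⁴ = [[98, 294], [-147, -49]]

98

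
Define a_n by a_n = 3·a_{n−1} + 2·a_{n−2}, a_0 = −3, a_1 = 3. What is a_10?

104763

With companion matrix C = [[3, 2], [1, 0]], [a_n, a_{n−1}]ᵀ = C·[a_{n−1}, a_{n−2}]ᵀ, so [a_10, a_9]ᵀ = C⁹·[a_1, a_0]ᵀ.
C⁹ = [[79647, 44726], [22363, 12558]], giving [a_10, a_9]ᵀ = [[104763], [29415]].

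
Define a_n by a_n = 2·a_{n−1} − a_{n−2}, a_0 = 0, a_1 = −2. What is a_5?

−10

With companion matrix C = [[2, −1], [1, 0]], [a_n, a_{n−1}]ᵀ = C·[a_{n−1}, a_{n−2}]ᵀ, so [a_5, a_4]ᵀ = C⁴·[a_1, a_0]ᵀ.
C⁴ = [[5, −4], [4, −3]], giving [a_5, a_4]ᵀ = [[−10], [−8]].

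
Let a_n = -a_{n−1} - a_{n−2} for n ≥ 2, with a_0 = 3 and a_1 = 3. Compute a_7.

With companion matrix A = [[-1, -1], [1, 0]], [a_n, a_{n−1}]ᵀ = A·[a_{n−1}, a_{n−2}]ᵀ, so [a_7, a_6]ᵀ = A^6·[a_1, a_0]ᵀ.
A^6 = [[1, 0], [0, 1]], giving [a_7, a_6]ᵀ = [[3], [3]].

3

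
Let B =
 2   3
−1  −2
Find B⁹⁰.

B² = I (check: tr B = 0 and det B = −1), so B⁹⁰ = I since 90 is even.

[[1, 0], [0, 1]]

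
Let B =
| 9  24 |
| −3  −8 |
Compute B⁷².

B² = B (a projection; rank 1, trace 1), so B⁷² = B.

[[9, 24], [−3, −8]]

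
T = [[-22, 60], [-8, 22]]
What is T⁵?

[[-352, 960], [-128, 352]]

tr T = 0 and det T = -4, so the characteristic polynomial is λ² − (0)λ + (-4) with roots 2 and -2.
Eigenvectors give P = [[-5, 3], [-2, 1]] with P⁻¹ = [[1, -3], [2, -5]], and T = P·diag(2, -2)·P⁻¹.
Then T⁵ = P·diag(32, -32)·P⁻¹ = [[-160, -96], [-64, -32]] · [[1, -3], [2, -5]] = [[-352, 960], [-128, 352]].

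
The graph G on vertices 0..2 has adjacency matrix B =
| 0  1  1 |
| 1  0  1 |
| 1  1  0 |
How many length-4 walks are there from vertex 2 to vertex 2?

6

The number of length-4 walks from vertex 2 to vertex 2 is entry (2,2) of B⁴, where B is the adjacency matrix.
B² = [[2, 1, 1], [1, 2, 1], [1, 1, 2]]
B³ = [[2, 3, 3], [3, 2, 3], [3, 3, 2]]
B⁴ = [[6, 5, 5], [5, 6, 5], [5, 5, 6]]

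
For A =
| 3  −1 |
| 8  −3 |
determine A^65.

[[3, −1], [8, −3]]

A² = I (check: tr A = 0 and det A = −1), so A^65 = A since 65 is odd.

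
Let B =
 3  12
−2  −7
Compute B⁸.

tr B = −4 and det B = 3, so the characteristic polynomial is λ² − (−4)λ + (3) with roots −3 and −1.
Eigenvectors give P = [[−2, 3], [1, −1]] with P⁻¹ = [[1, 3], [1, 2]], and B = P·diag(−3, −1)·P⁻¹.
Then B⁸ = P·diag(6561, 1)·P⁻¹ = [[−13122, 3], [6561, −1]] · [[1, 3], [1, 2]] = [[−13119, −39360], [6560, 19681]].

[[−13119, −39360], [6560, 19681]]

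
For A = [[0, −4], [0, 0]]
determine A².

[[0, 0], [0, 0]]

A is strictly triangular, hence nilpotent: A² = 0, so A² = 0.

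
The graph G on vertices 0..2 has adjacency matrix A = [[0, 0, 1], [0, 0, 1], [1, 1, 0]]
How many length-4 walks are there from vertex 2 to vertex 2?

4

The number of length-4 walks from vertex 2 to vertex 2 is entry (2,2) of A⁴, where A is the adjacency matrix.
A² = [[1, 1, 0], [1, 1, 0], [0, 0, 2]]
A³ = [[0, 0, 2], [0, 0, 2], [2, 2, 0]]
A⁴ = [[2, 2, 0], [2, 2, 0], [0, 0, 4]]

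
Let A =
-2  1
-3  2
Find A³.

[[-2, 1], [-3, 2]]

A² = I (check: tr A = 0 and det A = -1), so A³ = A since 3 is odd.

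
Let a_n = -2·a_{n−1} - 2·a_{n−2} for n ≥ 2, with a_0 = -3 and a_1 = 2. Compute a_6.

With companion matrix T = [[-2, -2], [1, 0]], [a_n, a_{n−1}]ᵀ = T·[a_{n−1}, a_{n−2}]ᵀ, so [a_6, a_5]ᵀ = T^5·[a_1, a_0]ᵀ.
T^5 = [[8, 8], [-4, 0]], giving [a_6, a_5]ᵀ = [[-8], [-8]].

-8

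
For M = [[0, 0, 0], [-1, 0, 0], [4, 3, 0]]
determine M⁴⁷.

M is strictly triangular, hence nilpotent: M³ = 0, so M⁴⁷ = 0.

[[0, 0, 0], [0, 0, 0], [0, 0, 0]]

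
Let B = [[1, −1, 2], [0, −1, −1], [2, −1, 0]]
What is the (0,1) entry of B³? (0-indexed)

−6

B² = [[5, −2, 3], [−2, 2, 1], [2, −1, 5]]
B³ = [[11, −6, 12], [0, −1, −6], [12, −6, 5]]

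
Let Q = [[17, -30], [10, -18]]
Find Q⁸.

[[-18659, 37830], [-12610, 25476]]

tr Q = -1 and det Q = -6, so the characteristic polynomial is λ² − (-1)λ + (-6) with roots -3 and 2.
Eigenvectors give P = [[3, -2], [2, -1]] with P⁻¹ = [[-1, 2], [-2, 3]], and Q = P·diag(-3, 2)·P⁻¹.
Then Q⁸ = P·diag(6561, 256)·P⁻¹ = [[19683, -512], [13122, -256]] · [[-1, 2], [-2, 3]] = [[-18659, 37830], [-12610, 25476]].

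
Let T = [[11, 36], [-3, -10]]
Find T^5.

[[131, 396], [-33, -100]]

tr T = 1 and det T = -2, so the characteristic polynomial is λ² − (1)λ + (-2) with roots -1 and 2.
Eigenvectors give P = [[-3, 4], [1, -1]] with P⁻¹ = [[1, 4], [1, 3]], and T = P·diag(-1, 2)·P⁻¹.
Then T^5 = P·diag(-1, 32)·P⁻¹ = [[3, 128], [-1, -32]] · [[1, 4], [1, 3]] = [[131, 396], [-33, -100]].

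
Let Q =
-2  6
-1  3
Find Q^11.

[[-2, 6], [-1, 3]]

Q² = Q (a projection; rank 1, trace 1), so Q^11 = Q.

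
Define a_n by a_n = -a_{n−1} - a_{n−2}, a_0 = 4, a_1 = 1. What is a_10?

1

With companion matrix C = [[-1, -1], [1, 0]], [a_n, a_{n−1}]ᵀ = C·[a_{n−1}, a_{n−2}]ᵀ, so [a_10, a_9]ᵀ = C⁹·[a_1, a_0]ᵀ.
C⁹ = [[1, 0], [0, 1]], giving [a_10, a_9]ᵀ = [[1], [4]].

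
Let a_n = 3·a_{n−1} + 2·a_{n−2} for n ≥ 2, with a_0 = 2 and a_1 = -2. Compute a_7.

-1546

With companion matrix M = [[3, 2], [1, 0]], [a_n, a_{n−1}]ᵀ = M·[a_{n−1}, a_{n−2}]ᵀ, so [a_7, a_6]ᵀ = M^6·[a_1, a_0]ᵀ.
M^6 = [[1763, 990], [495, 278]], giving [a_7, a_6]ᵀ = [[-1546], [-434]].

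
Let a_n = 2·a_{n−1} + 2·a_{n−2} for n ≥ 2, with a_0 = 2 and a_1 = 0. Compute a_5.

With companion matrix T = [[2, 2], [1, 0]], [a_n, a_{n−1}]ᵀ = T·[a_{n−1}, a_{n−2}]ᵀ, so [a_5, a_4]ᵀ = T⁴·[a_1, a_0]ᵀ.
T⁴ = [[44, 32], [16, 12]], giving [a_5, a_4]ᵀ = [[64], [24]].

64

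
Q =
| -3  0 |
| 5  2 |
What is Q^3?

[[-27, 0], [35, 8]]

tr Q = -1 and det Q = -6, so the characteristic polynomial is λ² − (-1)λ + (-6) with roots 2 and -3.
Eigenvectors give P = [[0, -1], [1, 1]] with P⁻¹ = [[1, 1], [-1, 0]], and Q = P·diag(2, -3)·P⁻¹.
Then Q^3 = P·diag(8, -27)·P⁻¹ = [[0, 27], [8, -27]] · [[1, 1], [-1, 0]] = [[-27, 0], [35, 8]].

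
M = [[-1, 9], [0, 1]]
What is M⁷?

[[-1, 9], [0, 1]]

M² = I (check: tr M = 0 and det M = -1), so M⁷ = M since 7 is odd.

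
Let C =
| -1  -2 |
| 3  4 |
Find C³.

tr C = 3 and det C = 2, so the characteristic polynomial is λ² − (3)λ + (2) with roots 1 and 2.
Eigenvectors give P = [[-1, 2], [1, -3]] with P⁻¹ = [[-3, -2], [-1, -1]], and C = P·diag(1, 2)·P⁻¹.
Then C³ = P·diag(1, 8)·P⁻¹ = [[-1, 16], [1, -24]] · [[-3, -2], [-1, -1]] = [[-13, -14], [21, 22]].

[[-13, -14], [21, 22]]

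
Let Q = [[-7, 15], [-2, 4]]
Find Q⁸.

[[1531, -3825], [510, -1274]]

tr Q = -3 and det Q = 2, so the characteristic polynomial is λ² − (-3)λ + (2) with roots -2 and -1.
Eigenvectors give P = [[3, 5], [1, 2]] with P⁻¹ = [[2, -5], [-1, 3]], and Q = P·diag(-2, -1)·P⁻¹.
Then Q⁸ = P·diag(256, 1)·P⁻¹ = [[768, 5], [256, 2]] · [[2, -5], [-1, 3]] = [[1531, -3825], [510, -1274]].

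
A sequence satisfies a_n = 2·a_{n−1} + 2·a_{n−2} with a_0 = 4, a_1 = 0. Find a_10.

19584

With companion matrix B = [[2, 2], [1, 0]], [a_n, a_{n−1}]ᵀ = B·[a_{n−1}, a_{n−2}]ᵀ, so [a_10, a_9]ᵀ = B⁹·[a_1, a_0]ᵀ.
B⁹ = [[6688, 4896], [2448, 1792]], giving [a_10, a_9]ᵀ = [[19584], [7168]].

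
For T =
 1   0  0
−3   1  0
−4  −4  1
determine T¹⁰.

[[1, 0, 0], [−30, 1, 0], [500, −40, 1]]

T = I + N where N = [[0, 0, 0], [−3, 0, 0], [−4, −4, 0]] is strictly lower-triangular, so N³ = 0.
(I + N)¹⁰ = I + 10·N + 45·N² = [[1, 0, 0], [−30, 1, 0], [500, −40, 1]].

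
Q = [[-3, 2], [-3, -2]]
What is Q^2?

[[3, -10], [15, -2]]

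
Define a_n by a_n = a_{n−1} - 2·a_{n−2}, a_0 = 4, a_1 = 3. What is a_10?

103

With companion matrix C = [[1, -2], [1, 0]], [a_n, a_{n−1}]ᵀ = C·[a_{n−1}, a_{n−2}]ᵀ, so [a_10, a_9]ᵀ = C⁹·[a_1, a_0]ᵀ.
C⁹ = [[-11, 34], [-17, 6]], giving [a_10, a_9]ᵀ = [[103], [-27]].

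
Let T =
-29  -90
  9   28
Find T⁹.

[[-5129, -15390], [1539, 4618]]

tr T = -1 and det T = -2, so the characteristic polynomial is λ² − (-1)λ + (-2) with roots 1 and -2.
Eigenvectors give P = [[3, -10], [-1, 3]] with P⁻¹ = [[-3, -10], [-1, -3]], and T = P·diag(1, -2)·P⁻¹.
Then T⁹ = P·diag(1, -512)·P⁻¹ = [[3, 5120], [-1, -1536]] · [[-3, -10], [-1, -3]] = [[-5129, -15390], [1539, 4618]].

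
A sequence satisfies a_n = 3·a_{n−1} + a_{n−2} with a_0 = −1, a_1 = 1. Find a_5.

76

With companion matrix Q = [[3, 1], [1, 0]], [a_n, a_{n−1}]ᵀ = Q·[a_{n−1}, a_{n−2}]ᵀ, so [a_5, a_4]ᵀ = Q⁴·[a_1, a_0]ᵀ.
Q⁴ = [[109, 33], [33, 10]], giving [a_5, a_4]ᵀ = [[76], [23]].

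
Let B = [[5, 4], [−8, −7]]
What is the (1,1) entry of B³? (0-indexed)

−55

tr B = −2 and det B = −3, so the characteristic polynomial is λ² − (−2)λ + (−3) with roots −3 and 1.
Eigenvectors give P = [[−1, −1], [2, 1]] with P⁻¹ = [[1, 1], [−2, −1]], and B = P·diag(−3, 1)·P⁻¹.
Then B³ = P·diag(−27, 1)·P⁻¹ = [[27, −1], [−54, 1]] · [[1, 1], [−2, −1]] = [[29, 28], [−56, −55]].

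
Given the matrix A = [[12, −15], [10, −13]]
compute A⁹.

tr A = −1 and det A = −6, so the characteristic polynomial is λ² − (−1)λ + (−6) with roots 2 and −3.
Eigenvectors give P = [[3, 1], [2, 1]] with P⁻¹ = [[1, −1], [−2, 3]], and A = P·diag(2, −3)·P⁻¹.
Then A⁹ = P·diag(512, −19683)·P⁻¹ = [[1536, −19683], [1024, −19683]] · [[1, −1], [−2, 3]] = [[40902, −60585], [40390, −60073]].

[[40902, −60585], [40390, −60073]]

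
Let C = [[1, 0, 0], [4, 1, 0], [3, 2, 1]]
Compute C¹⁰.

[[1, 0, 0], [40, 1, 0], [390, 20, 1]]

C = I + N where N = [[0, 0, 0], [4, 0, 0], [3, 2, 0]] is strictly lower-triangular, so N³ = 0.
(I + N)¹⁰ = I + 10·N + 45·N² = [[1, 0, 0], [40, 1, 0], [390, 20, 1]].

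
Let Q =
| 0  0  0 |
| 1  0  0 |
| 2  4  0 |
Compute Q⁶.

[[0, 0, 0], [0, 0, 0], [0, 0, 0]]

Q is strictly triangular, hence nilpotent: Q³ = 0, so Q⁶ = 0.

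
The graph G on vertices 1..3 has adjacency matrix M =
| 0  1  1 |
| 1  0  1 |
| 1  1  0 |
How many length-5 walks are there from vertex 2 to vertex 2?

10

The number of length-5 walks from vertex 2 to vertex 2 is entry (2,2) of M⁵, where M is the adjacency matrix.
M² = [[2, 1, 1], [1, 2, 1], [1, 1, 2]]
M³ = [[2, 3, 3], [3, 2, 3], [3, 3, 2]]
M⁴ = [[6, 5, 5], [5, 6, 5], [5, 5, 6]]
M⁵ = [[10, 11, 11], [11, 10, 11], [11, 11, 10]]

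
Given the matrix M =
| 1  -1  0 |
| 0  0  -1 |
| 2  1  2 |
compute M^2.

[[1, -1, 1], [-2, -1, -2], [6, 0, 3]]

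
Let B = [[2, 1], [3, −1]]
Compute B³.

[[17, 6], [18, −1]]

B² = [[7, 1], [3, 4]]
B³ = [[17, 6], [18, −1]]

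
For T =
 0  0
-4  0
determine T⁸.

T is strictly triangular, hence nilpotent: T² = 0, so T⁸ = 0.

[[0, 0], [0, 0]]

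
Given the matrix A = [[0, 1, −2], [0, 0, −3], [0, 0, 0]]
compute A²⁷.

[[0, 0, 0], [0, 0, 0], [0, 0, 0]]

A is strictly triangular, hence nilpotent: A³ = 0, so A²⁷ = 0.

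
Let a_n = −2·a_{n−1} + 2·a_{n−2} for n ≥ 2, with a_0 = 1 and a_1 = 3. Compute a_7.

With companion matrix B = [[−2, 2], [1, 0]], [a_n, a_{n−1}]ᵀ = B·[a_{n−1}, a_{n−2}]ᵀ, so [a_7, a_6]ᵀ = B⁶·[a_1, a_0]ᵀ.
B⁶ = [[328, −240], [−120, 88]], giving [a_7, a_6]ᵀ = [[744], [−272]].

744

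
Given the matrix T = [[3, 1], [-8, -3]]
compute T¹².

[[1, 0], [0, 1]]

T² = I (check: tr T = 0 and det T = -1), so T¹² = I since 12 is even.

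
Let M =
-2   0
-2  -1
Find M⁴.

[[16, 0], [30, 1]]

M² = [[4, 0], [6, 1]]
M³ = [[-8, 0], [-14, -1]]
M⁴ = [[16, 0], [30, 1]]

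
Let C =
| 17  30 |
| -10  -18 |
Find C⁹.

[[61097, 121170], [-40390, -80268]]

tr C = -1 and det C = -6, so the characteristic polynomial is λ² − (-1)λ + (-6) with roots 2 and -3.
Eigenvectors give P = [[-2, -3], [1, 2]] with P⁻¹ = [[-2, -3], [1, 2]], and C = P·diag(2, -3)·P⁻¹.
Then C⁹ = P·diag(512, -19683)·P⁻¹ = [[-1024, 59049], [512, -39366]] · [[-2, -3], [1, 2]] = [[61097, 121170], [-40390, -80268]].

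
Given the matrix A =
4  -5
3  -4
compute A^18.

[[1, 0], [0, 1]]

A² = I (check: tr A = 0 and det A = -1), so A^18 = I since 18 is even.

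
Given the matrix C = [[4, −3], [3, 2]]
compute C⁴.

C² = [[7, −18], [18, −5]]
C³ = [[−26, −57], [57, −64]]
C⁴ = [[−275, −36], [36, −299]]

[[−275, −36], [36, −299]]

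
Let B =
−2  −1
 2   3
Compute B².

[[2, −1], [2, 7]]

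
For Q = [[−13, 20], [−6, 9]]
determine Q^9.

[[−118093, 196820], [−59046, 98409]]

tr Q = −4 and det Q = 3, so the characteristic polynomial is λ² − (−4)λ + (3) with roots −1 and −3.
Eigenvectors give P = [[−5, −2], [−3, −1]] with P⁻¹ = [[1, −2], [−3, 5]], and Q = P·diag(−1, −3)·P⁻¹.
Then Q^9 = P·diag(−1, −19683)·P⁻¹ = [[5, 39366], [3, 19683]] · [[1, −2], [−3, 5]] = [[−118093, 196820], [−59046, 98409]].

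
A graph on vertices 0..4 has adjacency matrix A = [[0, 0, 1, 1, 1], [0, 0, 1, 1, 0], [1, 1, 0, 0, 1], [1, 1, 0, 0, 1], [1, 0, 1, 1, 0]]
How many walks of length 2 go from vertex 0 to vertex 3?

1

The number of length-2 walks from vertex 0 to vertex 3 is entry (0,3) of A^2, where A is the adjacency matrix.
A^2 = [[3, 2, 1, 1, 2], [2, 2, 0, 0, 2], [1, 0, 3, 3, 1], [1, 0, 3, 3, 1], [2, 2, 1, 1, 3]]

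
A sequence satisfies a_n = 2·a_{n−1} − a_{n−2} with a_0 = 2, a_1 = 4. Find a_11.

With companion matrix B = [[2, −1], [1, 0]], [a_n, a_{n−1}]ᵀ = B·[a_{n−1}, a_{n−2}]ᵀ, so [a_11, a_10]ᵀ = B^10·[a_1, a_0]ᵀ.
B^10 = [[11, −10], [10, −9]], giving [a_11, a_10]ᵀ = [[24], [22]].

24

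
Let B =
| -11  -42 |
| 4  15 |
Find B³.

[[-155, -546], [52, 183]]

tr B = 4 and det B = 3, so the characteristic polynomial is λ² − (4)λ + (3) with roots 1 and 3.
Eigenvectors give P = [[-7, 3], [2, -1]] with P⁻¹ = [[-1, -3], [-2, -7]], and B = P·diag(1, 3)·P⁻¹.
Then B³ = P·diag(1, 27)·P⁻¹ = [[-7, 81], [2, -27]] · [[-1, -3], [-2, -7]] = [[-155, -546], [52, 183]].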